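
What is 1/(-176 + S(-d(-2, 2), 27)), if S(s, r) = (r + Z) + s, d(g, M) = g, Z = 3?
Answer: -1/144 ≈ -0.0069444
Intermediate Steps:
S(s, r) = 3 + r + s (S(s, r) = (r + 3) + s = (3 + r) + s = 3 + r + s)
1/(-176 + S(-d(-2, 2), 27)) = 1/(-176 + (3 + 27 - 1*(-2))) = 1/(-176 + (3 + 27 + 2)) = 1/(-176 + 32) = 1/(-144) = -1/144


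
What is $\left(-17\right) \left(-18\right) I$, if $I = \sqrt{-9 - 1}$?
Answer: $306 i \sqrt{10} \approx 967.66 i$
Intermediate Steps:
$I = i \sqrt{10}$ ($I = \sqrt{-10} = i \sqrt{10} \approx 3.1623 i$)
$\left(-17\right) \left(-18\right) I = \left(-17\right) \left(-18\right) i \sqrt{10} = 306 i \sqrt{10}$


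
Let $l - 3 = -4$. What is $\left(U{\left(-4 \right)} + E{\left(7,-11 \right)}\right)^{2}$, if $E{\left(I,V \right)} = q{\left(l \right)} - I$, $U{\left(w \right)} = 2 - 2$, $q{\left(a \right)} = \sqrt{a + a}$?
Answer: $\left(7 - i \sqrt{2}\right)^{2} \approx 47.0 - 19.799 i$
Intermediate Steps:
$l = -1$ ($l = 3 - 4 = -1$)
$q{\left(a \right)} = \sqrt{2} \sqrt{a}$ ($q{\left(a \right)} = \sqrt{2 a} = \sqrt{2} \sqrt{a}$)
$U{\left(w \right)} = 0$ ($U{\left(w \right)} = 2 - 2 = 0$)
$E{\left(I,V \right)} = - I + i \sqrt{2}$ ($E{\left(I,V \right)} = \sqrt{2} \sqrt{-1} - I = \sqrt{2} i - I = i \sqrt{2} - I = - I + i \sqrt{2}$)
$\left(U{\left(-4 \right)} + E{\left(7,-11 \right)}\right)^{2} = \left(0 + \left(\left(-1\right) 7 + i \sqrt{2}\right)\right)^{2} = \left(0 - \left(7 - i \sqrt{2}\right)\right)^{2} = \left(-7 + i \sqrt{2}\right)^{2}$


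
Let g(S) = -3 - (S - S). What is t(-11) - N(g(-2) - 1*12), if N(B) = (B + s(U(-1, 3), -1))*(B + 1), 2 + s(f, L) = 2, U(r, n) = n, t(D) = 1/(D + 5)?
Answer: -1261/6 ≈ -210.17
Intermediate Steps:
t(D) = 1/(5 + D)
g(S) = -3 (g(S) = -3 - 1*0 = -3 + 0 = -3)
s(f, L) = 0 (s(f, L) = -2 + 2 = 0)
N(B) = B*(1 + B) (N(B) = (B + 0)*(B + 1) = B*(1 + B))
t(-11) - N(g(-2) - 1*12) = 1/(5 - 11) - (-3 - 1*12)*(1 + (-3 - 1*12)) = 1/(-6) - (-3 - 12)*(1 + (-3 - 12)) = -⅙ - (-15)*(1 - 15) = -⅙ - (-15)*(-14) = -⅙ - 1*210 = -⅙ - 210 = -1261/6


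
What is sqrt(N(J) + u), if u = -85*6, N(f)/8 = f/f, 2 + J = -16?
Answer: I*sqrt(502) ≈ 22.405*I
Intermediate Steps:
J = -18 (J = -2 - 16 = -18)
N(f) = 8 (N(f) = 8*(f/f) = 8*1 = 8)
u = -510
sqrt(N(J) + u) = sqrt(8 - 510) = sqrt(-502) = I*sqrt(502)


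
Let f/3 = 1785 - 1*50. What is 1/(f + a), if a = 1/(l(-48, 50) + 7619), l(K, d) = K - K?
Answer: 7619/39656896 ≈ 0.00019212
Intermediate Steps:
l(K, d) = 0
a = 1/7619 (a = 1/(0 + 7619) = 1/7619 ≈ 0.00013125)
f = 5205 (f = 3*(1785 - 1*50) = 3*(1785 - 50) = 3*1735 = 5205)
1/(f + a) = 1/(5205 + 1/7619) = 1/(39656896/7619) = 7619/39656896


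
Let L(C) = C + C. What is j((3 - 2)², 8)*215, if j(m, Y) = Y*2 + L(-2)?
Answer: 2580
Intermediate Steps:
L(C) = 2*C
j(m, Y) = -4 + 2*Y (j(m, Y) = Y*2 + 2*(-2) = 2*Y - 4 = -4 + 2*Y)
j((3 - 2)², 8)*215 = (-4 + 2*8)*215 = (-4 + 16)*215 = 12*215 = 2580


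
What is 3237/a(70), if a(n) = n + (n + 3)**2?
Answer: 3237/5399 ≈ 0.59956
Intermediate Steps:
a(n) = n + (3 + n)**2
3237/a(70) = 3237/(70 + (3 + 70)**2) = 3237/(70 + 73**2) = 3237/(70 + 5329) = 3237/5399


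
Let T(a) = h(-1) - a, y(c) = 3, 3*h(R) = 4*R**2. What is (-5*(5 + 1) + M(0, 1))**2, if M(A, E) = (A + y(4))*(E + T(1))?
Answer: 676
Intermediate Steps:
h(R) = 4*R**2/3 (h(R) = (4*R**2)/3 = 4*R**2/3)
T(a) = 4/3 - a (T(a) = (4/3)*(-1)**2 - a = (4/3)*1 - a = 4/3 - a)
M(A, E) = (3 + A)*(1/3 + E) (M(A, E) = (A + 3)*(E + (4/3 - 1*1)) = (3 + A)*(E + (4/3 - 1)) = (3 + A)*(E + 1/3) = (3 + A)*(1/3 + E))
(-5*(5 + 1) + M(0, 1))**2 = (-5*(5 + 1) + (1 + 3*1 + (1/3)*0 + 0*1))**2 = (-5*6 + (1 + 3 + 0 + 0))**2 = (-30 + 4)**2 = (-26)**2 = 676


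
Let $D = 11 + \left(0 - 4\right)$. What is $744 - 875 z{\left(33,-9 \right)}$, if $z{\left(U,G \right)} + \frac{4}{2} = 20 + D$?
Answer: $-21131$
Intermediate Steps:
$D = 7$ ($D = 11 + \left(0 - 4\right) = 11 - 4 = 7$)
$z{\left(U,G \right)} = 25$ ($z{\left(U,G \right)} = -2 + \left(20 + 7\right) = -2 + 27 = 25$)
$744 - 875 z{\left(33,-9 \right)} = 744 - 21875 = -21131$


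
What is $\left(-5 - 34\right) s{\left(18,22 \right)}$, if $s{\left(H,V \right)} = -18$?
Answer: $702$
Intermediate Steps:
$\left(-5 - 34\right) s{\left(18,22 \right)} = \left(-5 - 34\right) \left(-18\right) = \left(-39\right) \left(-18\right) = 702$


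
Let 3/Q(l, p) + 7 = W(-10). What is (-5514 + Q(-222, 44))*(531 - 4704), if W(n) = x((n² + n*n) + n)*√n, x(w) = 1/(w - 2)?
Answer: 19926599437602/865933 + 1176786*I*√10/865933 ≈ 2.3012e+7 + 4.2975*I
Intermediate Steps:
x(w) = 1/(-2 + w)
W(n) = √n/(-2 + n + 2*n²) (W(n) = √n/(-2 + ((n² + n*n) + n)) = √n/(-2 + ((n² + n²) + n)) = √n/(-2 + (2*n² + n)) = √n/(-2 + (n + 2*n²)) = √n/(-2 + n + 2*n²))
Q(l, p) = 3/(-7 + I*√10/188) (Q(l, p) = 3/(-7 + √(-10)/(-2 - 10*(1 + 2*(-10)))) = 3/(-7 + (I*√10)/(-2 - 10*(1 - 20))) = 3/(-7 + (I*√10)/(-2 - 10*(-19))) = 3/(-7 + (I*√10)/(-2 + 190)) = 3/(-7 + (I*√10)/188) = 3/(-7 + (I*√10)*(1/188)) = 3/(-7 + I*√10/188))
(-5514 + Q(-222, 44))*(531 - 4704) = (-5514 + (-371112/865933 - 282*I*√10/865933))*(531 - 4704) = (-4775125674/865933 - 282*I*√10/865933)*(-4173) = 19926599437602/865933 + 1176786*I*√10/865933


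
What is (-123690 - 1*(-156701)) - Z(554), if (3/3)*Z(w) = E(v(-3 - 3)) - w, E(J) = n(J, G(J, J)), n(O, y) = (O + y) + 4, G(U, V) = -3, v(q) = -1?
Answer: 33565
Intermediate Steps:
n(O, y) = 4 + O + y
E(J) = 1 + J (E(J) = 4 + J - 3 = 1 + J)
Z(w) = -w (Z(w) = (1 - 1) - w = 0 - w = -w)
(-123690 - 1*(-156701)) - Z(554) = (-123690 - 1*(-156701)) - (-1)*554 = (-123690 + 156701) - 1*(-554) = 33011 + 554 = 33565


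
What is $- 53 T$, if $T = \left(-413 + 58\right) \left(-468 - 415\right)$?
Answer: $-16613645$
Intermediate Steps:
$T = 313465$ ($T = \left(-355\right) \left(-883\right) = 313465$)
$- 53 T = \left(-53\right) 313465 = -16613645$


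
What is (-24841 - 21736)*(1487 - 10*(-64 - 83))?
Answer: -137728189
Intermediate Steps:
(-24841 - 21736)*(1487 - 10*(-64 - 83)) = -46577*(1487 - 10*(-147)) = -46577*(1487 + 1470) = -46577*2957 = -137728189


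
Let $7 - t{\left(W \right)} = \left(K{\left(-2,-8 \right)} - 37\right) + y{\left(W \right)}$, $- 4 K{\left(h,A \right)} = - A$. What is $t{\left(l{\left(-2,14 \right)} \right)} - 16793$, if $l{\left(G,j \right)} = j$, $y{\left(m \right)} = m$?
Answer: $-16761$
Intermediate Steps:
$K{\left(h,A \right)} = \frac{A}{4}$ ($K{\left(h,A \right)} = - \frac{\left(-1\right) A}{4} = \frac{A}{4}$)
$t{\left(W \right)} = 46 - W$ ($t{\left(W \right)} = 7 - \left(\left(\frac{1}{4} \left(-8\right) - 37\right) + W\right) = 7 - \left(\left(-2 - 37\right) + W\right) = 7 - \left(-39 + W\right) = 46 - W$)
$t{\left(l{\left(-2,14 \right)} \right)} - 16793 = \left(46 - 14\right) - 16793 = 32 - 16793 = -16761$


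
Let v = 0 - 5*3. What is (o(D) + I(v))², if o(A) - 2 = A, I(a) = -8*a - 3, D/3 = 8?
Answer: 20449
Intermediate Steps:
v = -15 (v = 0 - 15 = -15)
D = 24 (D = 3*8 = 24)
I(a) = -3 - 8*a
o(A) = 2 + A
(o(D) + I(v))² = ((2 + 24) + (-3 - 8*(-15)))² = (26 + (-3 + 120))² = (26 + 117)² = 143² = 20449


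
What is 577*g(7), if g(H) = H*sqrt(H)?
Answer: 4039*sqrt(7) ≈ 10686.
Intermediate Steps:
g(H) = H**(3/2)
577*g(7) = 577*7**(3/2) = 577*(7*sqrt(7)) = 4039*sqrt(7)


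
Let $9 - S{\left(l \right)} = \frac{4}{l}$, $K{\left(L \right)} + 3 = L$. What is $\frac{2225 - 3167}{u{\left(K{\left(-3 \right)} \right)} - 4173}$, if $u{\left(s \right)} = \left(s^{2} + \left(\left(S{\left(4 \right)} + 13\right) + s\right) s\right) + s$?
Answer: $\frac{314}{1411} \approx 0.22254$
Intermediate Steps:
$K{\left(L \right)} = -3 + L$
$S{\left(l \right)} = 9 - \frac{4}{l}$
$u{\left(s \right)} = s + s^{2} + s \left(21 + s\right)$ ($u{\left(s \right)} = \left(s^{2} + \left(\left(\left(9 - \frac{4}{4}\right) + 13\right) + s\right) s\right) + s = \left(s^{2} + \left(\left(\left(9 - 1\right) + 13\right) + s\right) s\right) + s = \left(s^{2} + \left(\left(8 + 13\right) + s\right) s\right) + s = \left(s^{2} + \left(21 + s\right) s\right) + s = \left(s^{2} + s \left(21 + s\right)\right) + s = s + s^{2} + s \left(21 + s\right)$)
$\frac{2225 - 3167}{u{\left(K{\left(-3 \right)} \right)} - 4173} = \frac{2225 - 3167}{2 \left(-3 - 3\right) \left(11 - 6\right) - 4173} = - \frac{942}{2 \left(-6\right) \left(11 - 6\right) - 4173} = - \frac{942}{2 \left(-6\right) 5 - 4173} = - \frac{942}{-60 - 4173} = - \frac{942}{-4233} = \left(-942\right) \left(- \frac{1}{4233}\right) = \frac{314}{1411}$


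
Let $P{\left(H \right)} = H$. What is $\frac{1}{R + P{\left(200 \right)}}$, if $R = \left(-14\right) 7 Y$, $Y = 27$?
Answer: $- \frac{1}{2446} \approx -0.00040883$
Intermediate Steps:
$R = -2646$ ($R = \left(-14\right) 7 \cdot 27 = \left(-98\right) 27 = -2646$)
$\frac{1}{R + P{\left(200 \right)}} = \frac{1}{-2646 + 200} = \frac{1}{-2446} = - \frac{1}{2446}$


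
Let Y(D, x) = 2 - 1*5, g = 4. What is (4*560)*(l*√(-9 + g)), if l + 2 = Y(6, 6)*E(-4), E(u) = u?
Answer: 22400*I*√5 ≈ 50088.0*I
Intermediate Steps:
Y(D, x) = -3 (Y(D, x) = 2 - 5 = -3)
l = 10 (l = -2 - 3*(-4) = -2 + 12 = 10)
(4*560)*(l*√(-9 + g)) = (4*560)*(10*√(-9 + 4)) = 2240*(10*√(-5)) = 2240*(10*(I*√5)) = 2240*(10*I*√5) = 22400*I*√5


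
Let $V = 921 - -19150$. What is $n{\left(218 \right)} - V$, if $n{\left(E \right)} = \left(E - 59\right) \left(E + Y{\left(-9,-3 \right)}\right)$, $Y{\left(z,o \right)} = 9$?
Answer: $16022$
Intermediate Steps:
$n{\left(E \right)} = \left(-59 + E\right) \left(9 + E\right)$ ($n{\left(E \right)} = \left(E - 59\right) \left(E + 9\right) = \left(-59 + E\right) \left(9 + E\right)$)
$V = 20071$ ($V = 921 + 19150 = 20071$)
$n{\left(218 \right)} - V = \left(-531 + 218^{2} - 10900\right) - 20071 = \left(-531 + 47524 - 10900\right) - 20071 = 36093 - 20071 = 16022$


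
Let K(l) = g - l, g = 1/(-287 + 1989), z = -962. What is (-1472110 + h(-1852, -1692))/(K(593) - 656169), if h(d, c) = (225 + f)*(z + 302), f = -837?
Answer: 1818059380/1117808923 ≈ 1.6264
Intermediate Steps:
g = 1/1702 ≈ 0.00058754
K(l) = 1/1702 - l
h(d, c) = 403920 (h(d, c) = (225 - 837)*(-962 + 302) = -612*(-660) = 403920)
(-1472110 + h(-1852, -1692))/(K(593) - 656169) = (-1472110 + 403920)/((1/1702 - 1*593) - 656169) = -1068190/((1/1702 - 593) - 656169) = -1068190/(-1009285/1702 - 656169) = -1068190/(-1117808923/1702) = -1068190*(-1702/1117808923) = 1818059380/1117808923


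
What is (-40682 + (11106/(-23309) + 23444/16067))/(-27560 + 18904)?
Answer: 1904409124169/405215170646 ≈ 4.6997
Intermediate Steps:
(-40682 + (11106/(-23309) + 23444/16067))/(-27560 + 18904) = (-40682 + (11106*(-1/23309) + 23444*(1/16067)))/(-8656) = (-40682 + (-11106/23309 + 23444/16067))*(-1/8656) = (-40682 + 368016094/374505703)*(-1/8656) = -15235272993352/374505703*(-1/8656) = 1904409124169/405215170646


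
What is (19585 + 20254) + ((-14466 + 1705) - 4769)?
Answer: 22309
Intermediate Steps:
(19585 + 20254) + ((-14466 + 1705) - 4769) = 39839 + (-12761 - 4769) = 39839 - 17530 = 22309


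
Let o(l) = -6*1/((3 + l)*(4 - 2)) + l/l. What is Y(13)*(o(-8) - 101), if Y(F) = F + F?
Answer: -12922/5 ≈ -2584.4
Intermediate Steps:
Y(F) = 2*F
o(l) = 1 - 6/(6 + 2*l) (o(l) = -6*1/(2*(3 + l)) + 1 = -6/(6 + 2*l) + 1 = 1 - 6/(6 + 2*l))
Y(13)*(o(-8) - 101) = (2*13)*(-8/(3 - 8) - 101) = 26*(-8/(-5) - 101) = 26*(-8*(-⅕) - 101) = 26*(8/5 - 101) = 26*(-497/5) = -12922/5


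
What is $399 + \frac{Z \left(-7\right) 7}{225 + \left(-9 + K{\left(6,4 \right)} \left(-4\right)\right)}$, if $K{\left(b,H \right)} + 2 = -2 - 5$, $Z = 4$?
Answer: $\frac{3584}{9} \approx 398.22$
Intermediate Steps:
$K{\left(b,H \right)} = -9$ ($K{\left(b,H \right)} = -2 - 7 = -9$)
$399 + \frac{Z \left(-7\right) 7}{225 + \left(-9 + K{\left(6,4 \right)} \left(-4\right)\right)} = 399 + \frac{4 \left(-7\right) 7}{225 - -27} = 399 + \frac{\left(-28\right) 7}{225 + \left(-9 + 36\right)} = 399 - \frac{196}{225 + 27} = 399 - \frac{196}{252} = 399 - \frac{7}{9} = \frac{3584}{9}$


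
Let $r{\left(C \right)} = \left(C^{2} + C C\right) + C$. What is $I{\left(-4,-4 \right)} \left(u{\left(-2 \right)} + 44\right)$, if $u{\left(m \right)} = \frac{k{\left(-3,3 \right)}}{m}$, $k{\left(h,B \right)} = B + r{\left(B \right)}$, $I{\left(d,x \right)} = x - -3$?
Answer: $-32$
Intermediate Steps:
$I{\left(d,x \right)} = 3 + x$ ($I{\left(d,x \right)} = x + 3 = 3 + x$)
$r{\left(C \right)} = C + 2 C^{2}$ ($r{\left(C \right)} = \left(C^{2} + C^{2}\right) + C = 2 C^{2} + C = C + 2 C^{2}$)
$k{\left(h,B \right)} = B + B \left(1 + 2 B\right)$
$u{\left(m \right)} = \frac{24}{m}$ ($u{\left(m \right)} = \frac{2 \cdot 3 \left(1 + 3\right)}{m} = \frac{2 \cdot 3 \cdot 4}{m} = \frac{24}{m}$)
$I{\left(-4,-4 \right)} \left(u{\left(-2 \right)} + 44\right) = \left(3 - 4\right) \left(\frac{24}{-2} + 44\right) = - (24 \left(- \frac{1}{2}\right) + 44) = - (-12 + 44) = \left(-1\right) 32 = -32$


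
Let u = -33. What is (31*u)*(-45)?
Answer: 46035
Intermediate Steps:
(31*u)*(-45) = (31*(-33))*(-45) = -1023*(-45) = 46035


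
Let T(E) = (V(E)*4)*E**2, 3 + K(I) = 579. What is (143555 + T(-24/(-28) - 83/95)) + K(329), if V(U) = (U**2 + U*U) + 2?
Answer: 28186684064722803/195562950625 ≈ 1.4413e+5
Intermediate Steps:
V(U) = 2 + 2*U**2 (V(U) = (U**2 + U**2) + 2 = 2*U**2 + 2 = 2 + 2*U**2)
K(I) = 576 (K(I) = -3 + 579 = 576)
T(E) = E**2*(8 + 8*E**2) (T(E) = ((2 + 2*E**2)*4)*E**2 = (8 + 8*E**2)*E**2 = E**2*(8 + 8*E**2))
(143555 + T(-24/(-28) - 83/95)) + K(329) = (143555 + 8*(-24/(-28) - 83/95)**2*(1 + (-24/(-28) - 83/95)**2)) + 576 = (143555 + 8*(-24*(-1/28) - 83*1/95)**2*(1 + (-24*(-1/28) - 83*1/95)**2)) + 576 = (143555 + 8*(6/7 - 83/95)**2*(1 + (6/7 - 83/95)**2)) + 576 = (143555 + 8*(-11/665)**2*(1 + (-11/665)**2)) + 576 = (143555 + 8*(121/442225)*(1 + 121/442225)) + 576 = (143555 + 8*(121/442225)*(442346/442225)) + 576 = (143555 + 428190928/195562950625) + 576 = 28074039805162803/195562950625 + 576 = 28186684064722803/195562950625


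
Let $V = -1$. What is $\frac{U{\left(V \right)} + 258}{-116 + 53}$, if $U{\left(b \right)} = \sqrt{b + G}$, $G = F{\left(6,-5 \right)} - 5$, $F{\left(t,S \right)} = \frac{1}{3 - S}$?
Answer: $- \frac{86}{21} - \frac{i \sqrt{94}}{252} \approx -4.0952 - 0.038474 i$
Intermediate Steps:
$G = - \frac{39}{8}$ ($G = - \frac{1}{-3 - 5} - 5 = - \frac{1}{-8} - 5 = \left(-1\right) \left(- \frac{1}{8}\right) - 5 = \frac{1}{8} - 5 = - \frac{39}{8} \approx -4.875$)
$U{\left(b \right)} = \sqrt{- \frac{39}{8} + b}$ ($U{\left(b \right)} = \sqrt{b - \frac{39}{8}} = \sqrt{- \frac{39}{8} + b}$)
$\frac{U{\left(V \right)} + 258}{-116 + 53} = \frac{\frac{\sqrt{-78 + 16 \left(-1\right)}}{4} + 258}{-116 + 53} = \frac{\frac{\sqrt{-78 - 16}}{4} + 258}{-63} = \left(\frac{\sqrt{-94}}{4} + 258\right) \left(- \frac{1}{63}\right) = \left(\frac{i \sqrt{94}}{4} + 258\right) \left(- \frac{1}{63}\right) = \left(258 + \frac{i \sqrt{94}}{4}\right) \left(- \frac{1}{63}\right) = - \frac{86}{21} - \frac{i \sqrt{94}}{252}$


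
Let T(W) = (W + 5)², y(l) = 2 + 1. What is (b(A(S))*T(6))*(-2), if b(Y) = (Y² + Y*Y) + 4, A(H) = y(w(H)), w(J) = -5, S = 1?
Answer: -5324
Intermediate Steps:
y(l) = 3
T(W) = (5 + W)²
A(H) = 3
b(Y) = 4 + 2*Y² (b(Y) = (Y² + Y²) + 4 = 2*Y² + 4 = 4 + 2*Y²)
(b(A(S))*T(6))*(-2) = ((4 + 2*3²)*(5 + 6)²)*(-2) = ((4 + 2*9)*11²)*(-2) = ((4 + 18)*121)*(-2) = (22*121)*(-2) = 2662*(-2) = -5324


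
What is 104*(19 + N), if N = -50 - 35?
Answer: -6864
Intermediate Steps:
N = -85
104*(19 + N) = 104*(19 - 85) = 104*(-66) = -6864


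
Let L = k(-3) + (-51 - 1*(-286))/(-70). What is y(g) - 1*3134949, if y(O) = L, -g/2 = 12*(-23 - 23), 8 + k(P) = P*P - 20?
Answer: -43889599/14 ≈ -3.1350e+6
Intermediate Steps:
k(P) = -28 + P² (k(P) = -8 + (P*P - 20) = -8 + (P² - 20) = -8 + (-20 + P²) = -28 + P²)
g = 1104 (g = -24*(-23 - 23) = -24*(-46) = -2*(-552) = 1104)
L = -313/14 (L = (-28 + (-3)²) + (-51 - 1*(-286))/(-70) = (-28 + 9) + (-51 + 286)*(-1/70) = -19 + 235*(-1/70) = -19 - 47/14 = -313/14 ≈ -22.357)
y(O) = -313/14
y(g) - 1*3134949 = -313/14 - 1*3134949 = -313/14 - 3134949 = -43889599/14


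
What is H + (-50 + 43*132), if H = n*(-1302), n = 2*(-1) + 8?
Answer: -2186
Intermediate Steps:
n = 6 (n = -2 + 8 = 6)
H = -7812 (H = 6*(-1302) = -7812)
H + (-50 + 43*132) = -7812 + (-50 + 43*132) = -7812 + (-50 + 5676) = -7812 + 5626 = -2186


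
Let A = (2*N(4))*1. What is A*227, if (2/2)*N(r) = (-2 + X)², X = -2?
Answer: 7264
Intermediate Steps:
N(r) = 16 (N(r) = (-2 - 2)² = (-4)² = 16)
A = 32 (A = (2*16)*1 = 32*1 = 32)
A*227 = 32*227 = 7264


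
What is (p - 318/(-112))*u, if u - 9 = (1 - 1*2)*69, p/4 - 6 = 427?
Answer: -1457265/14 ≈ -1.0409e+5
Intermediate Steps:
p = 1732 (p = 24 + 4*427 = 24 + 1708 = 1732)
u = -60 (u = 9 + (1 - 1*2)*69 = 9 + (1 - 2)*69 = 9 - 1*69 = 9 - 69 = -60)
(p - 318/(-112))*u = (1732 - 318/(-112))*(-60) = (1732 - 318*(-1/112))*(-60) = (1732 + 159/56)*(-60) = (97151/56)*(-60) = -1457265/14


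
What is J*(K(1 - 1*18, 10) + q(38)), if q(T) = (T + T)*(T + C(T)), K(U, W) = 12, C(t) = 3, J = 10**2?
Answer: 312800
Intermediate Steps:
J = 100
q(T) = 2*T*(3 + T) (q(T) = (T + T)*(T + 3) = (2*T)*(3 + T) = 2*T*(3 + T))
J*(K(1 - 1*18, 10) + q(38)) = 100*(12 + 2*38*(3 + 38)) = 100*(12 + 2*38*41) = 100*(12 + 3116) = 100*3128 = 312800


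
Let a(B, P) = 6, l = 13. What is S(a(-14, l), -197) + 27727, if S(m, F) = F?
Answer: 27530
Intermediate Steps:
S(a(-14, l), -197) + 27727 = -197 + 27727 = 27530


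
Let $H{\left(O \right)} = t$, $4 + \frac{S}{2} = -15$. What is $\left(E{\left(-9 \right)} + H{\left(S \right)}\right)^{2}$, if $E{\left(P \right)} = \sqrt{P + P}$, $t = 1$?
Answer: $-17 + 6 i \sqrt{2} \approx -17.0 + 8.4853 i$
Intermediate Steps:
$S = -38$ ($S = -8 + 2 \left(-15\right) = -8 - 30 = -38$)
$H{\left(O \right)} = 1$
$E{\left(P \right)} = \sqrt{2} \sqrt{P}$ ($E{\left(P \right)} = \sqrt{2 P} = \sqrt{2} \sqrt{P}$)
$\left(E{\left(-9 \right)} + H{\left(S \right)}\right)^{2} = \left(\sqrt{2} \sqrt{-9} + 1\right)^{2} = \left(\sqrt{2} \cdot 3 i + 1\right)^{2} = \left(3 i \sqrt{2} + 1\right)^{2} = \left(1 + 3 i \sqrt{2}\right)^{2}$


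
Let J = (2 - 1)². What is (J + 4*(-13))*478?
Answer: -24378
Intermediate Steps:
J = 1 (J = 1² = 1)
(J + 4*(-13))*478 = (1 + 4*(-13))*478 = (1 - 52)*478 = -51*478 = -24378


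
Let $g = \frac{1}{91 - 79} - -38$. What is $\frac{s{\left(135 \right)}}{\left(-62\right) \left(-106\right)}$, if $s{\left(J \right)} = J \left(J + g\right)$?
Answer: $\frac{3015}{848} \approx 3.5554$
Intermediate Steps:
$g = \frac{457}{12}$ ($g = \frac{1}{12} + 38 = \frac{457}{12} \approx 38.083$)
$s{\left(J \right)} = J \left(\frac{457}{12} + J\right)$ ($s{\left(J \right)} = J \left(J + \frac{457}{12}\right) = J \left(\frac{457}{12} + J\right)$)
$\frac{s{\left(135 \right)}}{\left(-62\right) \left(-106\right)} = \frac{\frac{1}{12} \cdot 135 \left(457 + 12 \cdot 135\right)}{\left(-62\right) \left(-106\right)} = \frac{\frac{1}{12} \cdot 135 \left(457 + 1620\right)}{6572} = \frac{1}{12} \cdot 135 \cdot 2077 \cdot \frac{1}{6572} = \frac{93465}{4} \cdot \frac{1}{6572} = \frac{3015}{848}$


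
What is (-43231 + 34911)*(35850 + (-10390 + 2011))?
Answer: -228558720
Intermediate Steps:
(-43231 + 34911)*(35850 + (-10390 + 2011)) = -8320*(35850 - 8379) = -8320*27471 = -228558720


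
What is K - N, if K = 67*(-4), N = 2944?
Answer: -3212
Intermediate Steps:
K = -268
K - N = -268 - 1*2944 = -268 - 2944 = -3212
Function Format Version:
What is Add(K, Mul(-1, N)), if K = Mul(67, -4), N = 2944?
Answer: -3212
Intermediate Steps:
K = -268
Add(K, Mul(-1, N)) = Add(-268, Mul(-1, 2944)) = Add(-268, -2944) = -3212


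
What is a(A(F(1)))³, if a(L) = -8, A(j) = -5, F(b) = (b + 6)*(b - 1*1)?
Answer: -512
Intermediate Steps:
F(b) = (-1 + b)*(6 + b) (F(b) = (6 + b)*(b - 1) = (6 + b)*(-1 + b) = (-1 + b)*(6 + b))
a(A(F(1)))³ = (-8)³ = -512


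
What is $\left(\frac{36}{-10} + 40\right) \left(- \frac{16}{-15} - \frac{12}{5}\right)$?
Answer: $- \frac{728}{15} \approx -48.533$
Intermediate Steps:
$\left(\frac{36}{-10} + 40\right) \left(- \frac{16}{-15} - \frac{12}{5}\right) = \left(36 \left(- \frac{1}{10}\right) + 40\right) \left(\left(-16\right) \left(- \frac{1}{15}\right) - \frac{12}{5}\right) = \left(- \frac{18}{5} + 40\right) \left(\frac{16}{15} - \frac{12}{5}\right) = \frac{182}{5} \left(- \frac{4}{3}\right) = - \frac{728}{15}$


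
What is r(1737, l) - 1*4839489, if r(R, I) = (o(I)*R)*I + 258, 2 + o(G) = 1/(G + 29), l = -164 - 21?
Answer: -218113017/52 ≈ -4.1945e+6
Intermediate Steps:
l = -185
o(G) = -2 + 1/(29 + G) (o(G) = -2 + 1/(G + 29) = -2 + 1/(29 + G))
r(R, I) = 258 + I*R*(-57 - 2*I)/(29 + I) (r(R, I) = (((-57 - 2*I)/(29 + I))*R)*I + 258 = (R*(-57 - 2*I)/(29 + I))*I + 258 = I*R*(-57 - 2*I)/(29 + I) + 258 = 258 + I*R*(-57 - 2*I)/(29 + I))
r(1737, l) - 1*4839489 = (7482 + 258*(-185) - 1*(-185)*1737*(57 + 2*(-185)))/(29 - 185) - 1*4839489 = (7482 - 47730 - 1*(-185)*1737*(57 - 370))/(-156) - 4839489 = -(7482 - 47730 - 1*(-185)*1737*(-313))/156 - 4839489 = -(7482 - 47730 - 100580985)/156 - 4839489 = -1/156*(-100621233) - 4839489 = 33540411/52 - 4839489 = -218113017/52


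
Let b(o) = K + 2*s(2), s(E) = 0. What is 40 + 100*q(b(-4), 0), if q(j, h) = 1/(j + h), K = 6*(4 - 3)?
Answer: 170/3 ≈ 56.667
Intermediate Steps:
K = 6 (K = 6*1 = 6)
b(o) = 6 (b(o) = 6 + 2*0 = 6 + 0 = 6)
q(j, h) = 1/(h + j)
40 + 100*q(b(-4), 0) = 40 + 100/(0 + 6) = 40 + 100/6 = 40 + 100*(⅙) = 40 + 50/3 = 170/3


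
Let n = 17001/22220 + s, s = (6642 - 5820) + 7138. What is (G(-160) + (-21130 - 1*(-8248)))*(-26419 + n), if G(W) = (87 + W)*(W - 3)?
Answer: 403169565357/22220 ≈ 1.8144e+7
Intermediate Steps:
s = 7960 (s = 822 + 7138 = 7960)
G(W) = (-3 + W)*(87 + W) (G(W) = (87 + W)*(-3 + W) = (-3 + W)*(87 + W))
n = 176888201/22220 (n = 17001/22220 + 7960 = 176888201/22220 ≈ 7960.8)
(G(-160) + (-21130 - 1*(-8248)))*(-26419 + n) = ((-261 + (-160)² + 84*(-160)) + (-21130 - 1*(-8248)))*(-26419 + 176888201/22220) = ((-261 + 25600 - 13440) + (-21130 + 8248))*(-410141979/22220) = (11899 - 12882)*(-410141979/22220) = -983*(-410141979/22220) = 403169565357/22220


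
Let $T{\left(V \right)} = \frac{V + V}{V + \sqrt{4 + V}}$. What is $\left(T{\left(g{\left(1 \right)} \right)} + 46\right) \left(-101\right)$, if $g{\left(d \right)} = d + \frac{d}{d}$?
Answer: $-4242 - 202 \sqrt{6} \approx -4736.8$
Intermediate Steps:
$g{\left(d \right)} = 1 + d$ ($g{\left(d \right)} = d + 1 = 1 + d$)
$T{\left(V \right)} = \frac{2 V}{V + \sqrt{4 + V}}$
$\left(T{\left(g{\left(1 \right)} \right)} + 46\right) \left(-101\right) = \left(\frac{2 \left(1 + 1\right)}{\left(1 + 1\right) + \sqrt{4 + \left(1 + 1\right)}} + 46\right) \left(-101\right) = \left(2 \cdot 2 \frac{1}{2 + \sqrt{4 + 2}} + 46\right) \left(-101\right) = \left(2 \cdot 2 \frac{1}{2 + \sqrt{6}} + 46\right) \left(-101\right) = \left(\frac{4}{2 + \sqrt{6}} + 46\right) \left(-101\right) = \left(46 + \frac{4}{2 + \sqrt{6}}\right) \left(-101\right) = -4646 - \frac{404}{2 + \sqrt{6}}$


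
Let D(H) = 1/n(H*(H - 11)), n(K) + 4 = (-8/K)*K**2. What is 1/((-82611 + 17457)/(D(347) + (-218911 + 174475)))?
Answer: 41447234641/60771741960 ≈ 0.68201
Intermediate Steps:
n(K) = -4 - 8*K (n(K) = -4 + (-8/K)*K**2 = -4 - 8*K)
D(H) = 1/(-4 - 8*H*(-11 + H)) (D(H) = 1/(-4 - 8*H*(H - 11)) = 1/(-4 - 8*H*(-11 + H)))
1/((-82611 + 17457)/(D(347) + (-218911 + 174475))) = 1/((-82611 + 17457)/(-1/(4 + 8*347*(-11 + 347)) + (-218911 + 174475))) = 1/(-65154/(-1/(4 + 8*347*336) - 44436)) = 1/(-65154/(-1/(4 + 932736) - 44436)) = 1/(-65154/(-1/932740 - 44436)) = 1/(-65154/(-41447234641/932740)) = 1/(-65154*(-932740/41447234641)) = 1/(60771741960/41447234641) = 41447234641/60771741960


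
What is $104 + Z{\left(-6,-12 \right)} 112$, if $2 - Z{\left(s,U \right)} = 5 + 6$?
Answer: $-904$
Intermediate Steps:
$Z{\left(s,U \right)} = -9$ ($Z{\left(s,U \right)} = 2 - \left(5 + 6\right) = 2 - 11 = -9$)
$104 + Z{\left(-6,-12 \right)} 112 = 104 - 1008 = -904$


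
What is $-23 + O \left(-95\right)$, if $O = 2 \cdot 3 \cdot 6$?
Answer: $-3443$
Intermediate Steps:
$O = 36$ ($O = 6 \cdot 6 = 36$)
$-23 + O \left(-95\right) = -23 + 36 \left(-95\right) = -23 - 3420 = -3443$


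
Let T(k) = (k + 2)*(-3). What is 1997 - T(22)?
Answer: 2069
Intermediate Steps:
T(k) = -6 - 3*k (T(k) = (2 + k)*(-3) = -6 - 3*k)
1997 - T(22) = 1997 - (-6 - 3*22) = 1997 - (-6 - 66) = 1997 - 1*(-72) = 1997 + 72 = 2069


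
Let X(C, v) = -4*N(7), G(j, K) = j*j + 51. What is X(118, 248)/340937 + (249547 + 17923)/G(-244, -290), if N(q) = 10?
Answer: 91188035910/20315413019 ≈ 4.4886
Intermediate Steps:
G(j, K) = 51 + j² (G(j, K) = j² + 51 = 51 + j²)
X(C, v) = -40 (X(C, v) = -4*10 = -40)
X(118, 248)/340937 + (249547 + 17923)/G(-244, -290) = -40/340937 + (249547 + 17923)/(51 + (-244)²) = -40*1/340937 + 267470/(51 + 59536) = -40/340937 + 267470/59587 = 91188035910/20315413019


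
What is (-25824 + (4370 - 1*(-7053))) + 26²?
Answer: -13725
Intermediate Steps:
(-25824 + (4370 - 1*(-7053))) + 26² = (-25824 + (4370 + 7053)) + 676 = (-25824 + 11423) + 676 = -14401 + 676 = -13725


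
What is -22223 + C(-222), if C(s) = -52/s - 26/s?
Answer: -822238/37 ≈ -22223.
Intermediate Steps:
C(s) = -78/s
-22223 + C(-222) = -22223 - 78/(-222) = -22223 - 78*(-1/222) = -22223 + 13/37 = -822238/37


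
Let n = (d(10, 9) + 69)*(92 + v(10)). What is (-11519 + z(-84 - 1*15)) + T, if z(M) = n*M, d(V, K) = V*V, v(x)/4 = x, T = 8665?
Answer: -2211346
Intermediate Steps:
v(x) = 4*x
d(V, K) = V²
n = 22308 (n = (10² + 69)*(92 + 4*10) = (100 + 69)*(92 + 40) = 169*132 = 22308)
z(M) = 22308*M
(-11519 + z(-84 - 1*15)) + T = (-11519 + 22308*(-84 - 1*15)) + 8665 = (-11519 + 22308*(-84 - 15)) + 8665 = (-11519 + 22308*(-99)) + 8665 = (-11519 - 2208492) + 8665 = -2220011 + 8665 = -2211346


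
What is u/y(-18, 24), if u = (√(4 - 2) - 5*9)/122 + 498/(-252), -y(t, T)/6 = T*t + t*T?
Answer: -751/1660176 + √2/632448 ≈ -0.00045013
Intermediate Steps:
y(t, T) = -12*T*t (y(t, T) = -6*(T*t + t*T) = -6*(T*t + T*t) = -12*T*t)
u = -3004/1281 + √2/122 (u = (√2 - 45)*(1/122) + 498*(-1/252) = (-45 + √2)*(1/122) - 83/42 = (-45/122 + √2/122) - 83/42 = -3004/1281 + √2/122 ≈ -2.3335)
u/y(-18, 24) = (-3004/1281 + √2/122)/((-12*24*(-18))) = (-3004/1281 + √2/122)/5184 = (-3004/1281 + √2/122)*(1/5184) = -751/1660176 + √2/632448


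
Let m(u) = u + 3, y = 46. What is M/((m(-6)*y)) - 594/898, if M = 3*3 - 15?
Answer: -6382/10327 ≈ -0.61799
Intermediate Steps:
m(u) = 3 + u
M = -6 (M = 9 - 15 = -6)
M/((m(-6)*y)) - 594/898 = -6*1/(46*(3 - 6)) - 594/898 = -6/((-3*46)) - 594*1/898 = -6/(-138) - 297/449 = -6*(-1/138) - 297/449 = 1/23 - 297/449 = -6382/10327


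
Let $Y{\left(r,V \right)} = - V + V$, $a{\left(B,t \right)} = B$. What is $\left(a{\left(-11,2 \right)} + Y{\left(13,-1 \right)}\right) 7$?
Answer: $-77$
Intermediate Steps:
$Y{\left(r,V \right)} = 0$
$\left(a{\left(-11,2 \right)} + Y{\left(13,-1 \right)}\right) 7 = \left(-11 + 0\right) 7 = \left(-11\right) 7 = -77$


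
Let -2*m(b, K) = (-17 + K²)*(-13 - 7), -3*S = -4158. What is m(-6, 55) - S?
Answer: 28694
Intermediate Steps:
S = 1386 (S = -⅓*(-4158) = 1386)
m(b, K) = -170 + 10*K² (m(b, K) = -(-17 + K²)*(-13 - 7)/2 = -(-17 + K²)*(-20)/2 = -(340 - 20*K²)/2 = -170 + 10*K²)
m(-6, 55) - S = (-170 + 10*55²) - 1*1386 = (-170 + 10*3025) - 1386 = (-170 + 30250) - 1386 = 30080 - 1386 = 28694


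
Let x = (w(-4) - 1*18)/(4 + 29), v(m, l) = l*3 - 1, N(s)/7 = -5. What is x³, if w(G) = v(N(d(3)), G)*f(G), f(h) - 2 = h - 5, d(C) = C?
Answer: 389017/35937 ≈ 10.825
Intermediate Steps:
N(s) = -35 (N(s) = 7*(-5) = -35)
f(h) = -3 + h (f(h) = 2 + (h - 5) = 2 + (-5 + h) = -3 + h)
v(m, l) = -1 + 3*l (v(m, l) = 3*l - 1 = -1 + 3*l)
w(G) = (-1 + 3*G)*(-3 + G)
x = 73/33 (x = ((-1 + 3*(-4))*(-3 - 4) - 1*18)/(4 + 29) = ((-1 - 12)*(-7) - 18)/33 = (-13*(-7) - 18)*(1/33) = (91 - 18)*(1/33) = 73*(1/33) = 73/33 ≈ 2.2121)
x³ = (73/33)³ = 389017/35937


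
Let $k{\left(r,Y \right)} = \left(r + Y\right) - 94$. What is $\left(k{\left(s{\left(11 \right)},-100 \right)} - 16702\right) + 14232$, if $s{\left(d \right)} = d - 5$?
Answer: $-2658$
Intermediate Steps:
$s{\left(d \right)} = -5 + d$ ($s{\left(d \right)} = d - 5 = -5 + d$)
$k{\left(r,Y \right)} = -94 + Y + r$ ($k{\left(r,Y \right)} = \left(Y + r\right) - 94 = -94 + Y + r$)
$\left(k{\left(s{\left(11 \right)},-100 \right)} - 16702\right) + 14232 = \left(\left(-94 - 100 + \left(-5 + 11\right)\right) - 16702\right) + 14232 = \left(\left(-94 - 100 + 6\right) - 16702\right) + 14232 = \left(-188 - 16702\right) + 14232 = -16890 + 14232 = -2658$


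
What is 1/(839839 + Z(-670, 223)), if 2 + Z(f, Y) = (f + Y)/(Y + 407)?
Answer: 210/176365621 ≈ 1.1907e-6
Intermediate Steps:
Z(f, Y) = -2 + (Y + f)/(407 + Y) (Z(f, Y) = -2 + (f + Y)/(Y + 407) = -2 + (Y + f)/(407 + Y))
1/(839839 + Z(-670, 223)) = 1/(839839 + (-814 - 670 - 1*223)/(407 + 223)) = 1/(839839 + (-814 - 670 - 223)/630) = 1/(839839 + (1/630)*(-1707)) = 1/(839839 - 569/210) = 1/(176365621/210) = 210/176365621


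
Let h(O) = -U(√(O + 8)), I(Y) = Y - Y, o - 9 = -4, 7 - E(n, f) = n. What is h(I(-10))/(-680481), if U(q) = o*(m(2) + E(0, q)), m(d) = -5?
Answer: 10/680481 ≈ 1.4695e-5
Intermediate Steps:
E(n, f) = 7 - n
o = 5 (o = 9 - 4 = 5)
U(q) = 10 (U(q) = 5*(-5 + (7 - 1*0)) = 5*(-5 + (7 + 0)) = 5*(-5 + 7) = 5*2 = 10)
I(Y) = 0
h(O) = -10 (h(O) = -1*10 = -10)
h(I(-10))/(-680481) = -10/(-680481) = -10*(-1/680481) = 10/680481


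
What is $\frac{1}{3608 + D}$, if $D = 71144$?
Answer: $\frac{1}{74752} \approx 1.3378 \cdot 10^{-5}$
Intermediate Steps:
$\frac{1}{3608 + D} = \frac{1}{3608 + 71144} = \frac{1}{74752}$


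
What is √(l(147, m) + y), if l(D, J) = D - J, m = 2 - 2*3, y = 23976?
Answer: √24127 ≈ 155.33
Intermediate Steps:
m = -4 (m = 2 - 6 = -4)
√(l(147, m) + y) = √((147 - 1*(-4)) + 23976) = √((147 + 4) + 23976) = √(151 + 23976) = √24127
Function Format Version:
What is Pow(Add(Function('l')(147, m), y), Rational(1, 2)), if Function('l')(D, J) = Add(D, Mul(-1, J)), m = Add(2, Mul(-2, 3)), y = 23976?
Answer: Pow(24127, Rational(1, 2)) ≈ 155.33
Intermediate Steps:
m = -4 (m = Add(2, -6) = -4)
Pow(Add(Function('l')(147, m), y), Rational(1, 2)) = Pow(Add(Add(147, Mul(-1, -4)), 23976), Rational(1, 2)) = Pow(Add(Add(147, 4), 23976), Rational(1, 2)) = Pow(Add(151, 23976), Rational(1, 2)) = Pow(24127, Rational(1, 2))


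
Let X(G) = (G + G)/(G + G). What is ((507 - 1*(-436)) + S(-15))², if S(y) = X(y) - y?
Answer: 919681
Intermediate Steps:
X(G) = 1 (X(G) = (2*G)/((2*G)) = (2*G)*(1/(2*G)) = 1)
S(y) = 1 - y
((507 - 1*(-436)) + S(-15))² = ((507 - 1*(-436)) + (1 - 1*(-15)))² = ((507 + 436) + (1 + 15))² = (943 + 16)² = 959² = 919681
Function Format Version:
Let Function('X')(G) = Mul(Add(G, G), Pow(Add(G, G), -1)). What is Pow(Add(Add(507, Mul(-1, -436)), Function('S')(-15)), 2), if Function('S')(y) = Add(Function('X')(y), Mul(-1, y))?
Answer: 919681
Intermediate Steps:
Function('X')(G) = 1 (Function('X')(G) = Mul(Mul(2, G), Pow(Mul(2, G), -1)) = Mul(Mul(2, G), Mul(Rational(1, 2), Pow(G, -1))) = 1)
Function('S')(y) = Add(1, Mul(-1, y))
Pow(Add(Add(507, Mul(-1, -436)), Function('S')(-15)), 2) = Pow(Add(Add(507, Mul(-1, -436)), Add(1, Mul(-1, -15))), 2) = Pow(Add(Add(507, 436), Add(1, 15)), 2) = Pow(Add(943, 16), 2) = Pow(959, 2) = 919681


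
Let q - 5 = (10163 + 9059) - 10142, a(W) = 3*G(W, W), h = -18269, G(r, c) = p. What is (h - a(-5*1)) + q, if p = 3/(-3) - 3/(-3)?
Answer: -9184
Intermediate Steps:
p = 0 (p = 3*(-⅓) - 3*(-⅓) = -1 + 1 = 0)
G(r, c) = 0
a(W) = 0 (a(W) = 3*0 = 0)
q = 9085 (q = 5 + ((10163 + 9059) - 10142) = 5 + (19222 - 10142) = 5 + 9080 = 9085)
(h - a(-5*1)) + q = (-18269 - 1*0) + 9085 = (-18269 + 0) + 9085 = -18269 + 9085 = -9184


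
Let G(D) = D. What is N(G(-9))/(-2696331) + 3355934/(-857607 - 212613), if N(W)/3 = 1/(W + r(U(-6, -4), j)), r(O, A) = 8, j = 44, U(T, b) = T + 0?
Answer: -1508117611249/480944560470 ≈ -3.1357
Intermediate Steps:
U(T, b) = T
N(W) = 3/(8 + W) (N(W) = 3/(W + 8) = 3/(8 + W))
N(G(-9))/(-2696331) + 3355934/(-857607 - 212613) = (3/(8 - 9))/(-2696331) + 3355934/(-857607 - 212613) = (3/(-1))*(-1/2696331) + 3355934/(-1070220) = (3*(-1))*(-1/2696331) + 3355934*(-1/1070220) = -3*(-1/2696331) - 1677967/535110 = 1/898777 - 1677967/535110 = -1508117611249/480944560470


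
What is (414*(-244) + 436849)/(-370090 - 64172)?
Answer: -335833/434262 ≈ -0.77334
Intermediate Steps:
(414*(-244) + 436849)/(-370090 - 64172) = (-101016 + 436849)/(-434262) = 335833*(-1/434262) = -335833/434262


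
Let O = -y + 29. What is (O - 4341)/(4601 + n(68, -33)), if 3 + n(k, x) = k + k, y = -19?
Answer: -477/526 ≈ -0.90684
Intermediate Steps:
n(k, x) = -3 + 2*k (n(k, x) = -3 + (k + k) = -3 + 2*k)
O = 48 (O = -1*(-19) + 29 = 19 + 29 = 48)
(O - 4341)/(4601 + n(68, -33)) = (48 - 4341)/(4601 + (-3 + 2*68)) = -4293/(4601 + (-3 + 136)) = -4293/(4601 + 133) = -4293/4734 = -4293*1/4734 = -477/526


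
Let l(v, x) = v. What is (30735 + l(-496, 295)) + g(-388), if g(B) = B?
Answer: 29851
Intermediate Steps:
(30735 + l(-496, 295)) + g(-388) = (30735 - 496) - 388 = 30239 - 388 = 29851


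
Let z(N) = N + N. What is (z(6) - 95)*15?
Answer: -1245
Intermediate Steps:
z(N) = 2*N
(z(6) - 95)*15 = (2*6 - 95)*15 = (12 - 95)*15 = -83*15 = -1245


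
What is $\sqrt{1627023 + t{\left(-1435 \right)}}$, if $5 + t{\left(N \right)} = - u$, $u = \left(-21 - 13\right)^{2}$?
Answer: $\sqrt{1625862} \approx 1275.1$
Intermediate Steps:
$u = 1156$ ($u = \left(-34\right)^{2} = 1156$)
$t{\left(N \right)} = -1161$ ($t{\left(N \right)} = -5 - 1156 = -1161$)
$\sqrt{1627023 + t{\left(-1435 \right)}} = \sqrt{1627023 - 1161} = \sqrt{1625862}$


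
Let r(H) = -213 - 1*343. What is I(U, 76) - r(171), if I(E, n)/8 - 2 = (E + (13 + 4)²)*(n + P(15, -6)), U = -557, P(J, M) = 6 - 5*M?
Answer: -239556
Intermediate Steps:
I(E, n) = 16 + 8*(36 + n)*(289 + E) (I(E, n) = 16 + 8*((E + (13 + 4)²)*(n + (6 - 5*(-6)))) = 16 + 8*((E + 17²)*(n + (6 + 30))) = 16 + 8*((E + 289)*(n + 36)) = 16 + 8*((289 + E)*(36 + n)) = 16 + 8*((36 + n)*(289 + E)) = 16 + 8*(36 + n)*(289 + E))
r(H) = -556 (r(H) = -213 - 343 = -556)
I(U, 76) - r(171) = (83248 + 288*(-557) + 2312*76 + 8*(-557)*76) - 1*(-556) = (83248 - 160416 + 175712 - 338656) + 556 = -240112 + 556 = -239556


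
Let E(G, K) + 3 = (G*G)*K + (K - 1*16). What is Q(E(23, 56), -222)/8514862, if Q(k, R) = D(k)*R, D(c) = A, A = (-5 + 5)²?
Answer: 0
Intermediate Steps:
A = 0 (A = 0² = 0)
D(c) = 0
E(G, K) = -19 + K + K*G² (E(G, K) = -3 + ((G*G)*K + (K - 1*16)) = -3 + (G²*K + (K - 16)) = -3 + (K*G² + (-16 + K)) = -3 + (-16 + K + K*G²) = -19 + K + K*G²)
Q(k, R) = 0 (Q(k, R) = 0*R = 0)
Q(E(23, 56), -222)/8514862 = 0/8514862 = 0*(1/8514862) = 0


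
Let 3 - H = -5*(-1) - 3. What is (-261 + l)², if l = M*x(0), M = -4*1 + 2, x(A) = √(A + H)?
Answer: 69169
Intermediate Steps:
H = 1 (H = 3 - (-5*(-1) - 3) = 3 - (5 - 3) = 3 - 1*2 = 3 - 2 = 1)
x(A) = √(1 + A) (x(A) = √(A + 1) = √(1 + A))
M = -2 (M = -4 + 2 = -2)
l = -2 (l = -2*√(1 + 0) = -2*√1 = -2*1 = -2)
(-261 + l)² = (-261 - 2)² = (-263)² = 69169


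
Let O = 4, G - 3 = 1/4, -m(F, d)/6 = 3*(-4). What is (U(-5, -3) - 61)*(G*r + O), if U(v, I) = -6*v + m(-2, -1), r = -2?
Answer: -205/2 ≈ -102.50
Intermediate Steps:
m(F, d) = 72 (m(F, d) = -18*(-4) = -6*(-12) = 72)
G = 13/4 (G = 3 + 1/4 = 13/4 ≈ 3.2500)
U(v, I) = 72 - 6*v (U(v, I) = -6*v + 72 = 72 - 6*v)
(U(-5, -3) - 61)*(G*r + O) = ((72 - 6*(-5)) - 61)*((13/4)*(-2) + 4) = ((72 + 30) - 61)*(-13/2 + 4) = (102 - 61)*(-5/2) = 41*(-5/2) = -205/2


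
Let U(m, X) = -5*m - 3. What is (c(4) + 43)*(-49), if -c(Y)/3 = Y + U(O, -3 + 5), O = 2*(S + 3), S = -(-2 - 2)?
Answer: -12250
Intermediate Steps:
S = 4 (S = -1*(-4) = 4)
O = 14 (O = 2*(4 + 3) = 2*7 = 14)
U(m, X) = -3 - 5*m
c(Y) = 219 - 3*Y (c(Y) = -3*(Y + (-3 - 5*14)) = -3*(Y + (-3 - 70)) = -3*(Y - 73) = -3*(-73 + Y) = 219 - 3*Y)
(c(4) + 43)*(-49) = ((219 - 3*4) + 43)*(-49) = ((219 - 12) + 43)*(-49) = (207 + 43)*(-49) = 250*(-49) = -12250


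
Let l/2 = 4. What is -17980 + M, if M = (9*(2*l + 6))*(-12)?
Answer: -20356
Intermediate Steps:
l = 8 (l = 2*4 = 8)
M = -2376 (M = (9*(2*8 + 6))*(-12) = (9*(16 + 6))*(-12) = (9*22)*(-12) = 198*(-12) = -2376)
-17980 + M = -17980 - 2376 = -20356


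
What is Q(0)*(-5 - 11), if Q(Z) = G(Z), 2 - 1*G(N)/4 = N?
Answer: -128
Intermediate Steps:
G(N) = 8 - 4*N
Q(Z) = 8 - 4*Z
Q(0)*(-5 - 11) = (8 - 4*0)*(-5 - 11) = (8 + 0)*(-16) = 8*(-16) = -128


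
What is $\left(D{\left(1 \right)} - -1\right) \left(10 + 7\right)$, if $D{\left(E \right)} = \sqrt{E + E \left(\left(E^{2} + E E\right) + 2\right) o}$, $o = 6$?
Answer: $102$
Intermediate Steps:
$D{\left(E \right)} = \sqrt{E + 6 E \left(2 + 2 E^{2}\right)}$ ($D{\left(E \right)} = \sqrt{E + E \left(\left(E^{2} + E E\right) + 2\right) 6} = \sqrt{E + E \left(\left(E^{2} + E^{2}\right) + 2\right) 6} = \sqrt{E + E \left(2 E^{2} + 2\right) 6} = \sqrt{E + E \left(2 + 2 E^{2}\right) 6} = \sqrt{E + 6 E \left(2 + 2 E^{2}\right)}$)
$\left(D{\left(1 \right)} - -1\right) \left(10 + 7\right) = \left(\sqrt{1 \left(13 + 12 \cdot 1^{2}\right)} - -1\right) \left(10 + 7\right) = \left(\sqrt{1 \left(13 + 12 \cdot 1\right)} + 1\right) 17 = \left(\sqrt{1 \left(13 + 12\right)} + 1\right) 17 = \left(\sqrt{1 \cdot 25} + 1\right) 17 = \left(\sqrt{25} + 1\right) 17 = \left(5 + 1\right) 17 = 6 \cdot 17 = 102$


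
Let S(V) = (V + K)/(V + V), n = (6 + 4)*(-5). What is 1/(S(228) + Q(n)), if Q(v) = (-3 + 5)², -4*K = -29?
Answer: 1824/8237 ≈ 0.22144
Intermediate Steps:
K = 29/4 (K = -¼*(-29) = 29/4 ≈ 7.2500)
n = -50 (n = 10*(-5) = -50)
S(V) = (29/4 + V)/(2*V) (S(V) = (V + 29/4)/(V + V) = (29/4 + V)/((2*V)) = (29/4 + V)*(1/(2*V)) = (29/4 + V)/(2*V))
Q(v) = 4 (Q(v) = 2² = 4)
1/(S(228) + Q(n)) = 1/((⅛)*(29 + 4*228)/228 + 4) = 1/((⅛)*(1/228)*(29 + 912) + 4) = 1/((⅛)*(1/228)*941 + 4) = 1/(941/1824 + 4) = 1/(8237/1824) = 1824/8237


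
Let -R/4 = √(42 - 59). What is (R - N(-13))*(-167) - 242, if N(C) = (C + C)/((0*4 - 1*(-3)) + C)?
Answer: 961/5 + 668*I*√17 ≈ 192.2 + 2754.2*I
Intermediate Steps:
R = -4*I*√17 (R = -4*√(42 - 59) = -4*I*√17 ≈ -16.492*I)
N(C) = 2*C/(3 + C) (N(C) = (2*C)/((0 + 3) + C) = (2*C)/(3 + C) = 2*C/(3 + C))
(R - N(-13))*(-167) - 242 = (-4*I*√17 - 2*(-13)/(3 - 13))*(-167) - 242 = (-4*I*√17 - 2*(-13)/(-10))*(-167) - 242 = (-4*I*√17 - 2*(-13)*(-1)/10)*(-167) - 242 = (-4*I*√17 - 1*13/5)*(-167) - 242 = (-4*I*√17 - 13/5)*(-167) - 242 = (-13/5 - 4*I*√17)*(-167) - 242 = (2171/5 + 668*I*√17) - 242 = 961/5 + 668*I*√17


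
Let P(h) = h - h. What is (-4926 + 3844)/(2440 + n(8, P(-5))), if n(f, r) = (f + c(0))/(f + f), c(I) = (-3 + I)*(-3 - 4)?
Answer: -17312/39069 ≈ -0.44311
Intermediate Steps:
P(h) = 0
c(I) = 21 - 7*I (c(I) = (-3 + I)*(-7) = 21 - 7*I)
n(f, r) = (21 + f)/(2*f) (n(f, r) = (f + (21 - 7*0))/(f + f) = (f + (21 + 0))/((2*f)) = (f + 21)*(1/(2*f)) = (21 + f)*(1/(2*f)) = (21 + f)/(2*f))
(-4926 + 3844)/(2440 + n(8, P(-5))) = (-4926 + 3844)/(2440 + (1/2)*(21 + 8)/8) = -1082/(2440 + (1/2)*(1/8)*29) = -1082/(2440 + 29/16) = -1082/39069/16 = -1082*16/39069 = -17312/39069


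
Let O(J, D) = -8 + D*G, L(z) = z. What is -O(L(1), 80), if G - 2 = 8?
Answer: -792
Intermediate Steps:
G = 10 (G = 2 + 8 = 10)
O(J, D) = -8 + 10*D (O(J, D) = -8 + D*10 = -8 + 10*D)
-O(L(1), 80) = -(-8 + 10*80) = -(-8 + 800) = -1*792 = -792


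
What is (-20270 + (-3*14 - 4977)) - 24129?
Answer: -49418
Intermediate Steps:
(-20270 + (-3*14 - 4977)) - 24129 = (-20270 + (-42 - 4977)) - 24129 = (-20270 - 5019) - 24129 = -25289 - 24129 = -49418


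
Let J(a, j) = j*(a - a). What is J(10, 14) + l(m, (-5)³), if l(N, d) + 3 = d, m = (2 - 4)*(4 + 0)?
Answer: -128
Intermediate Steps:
m = -8 (m = -2*4 = -8)
J(a, j) = 0 (J(a, j) = j*0 = 0)
l(N, d) = -3 + d
J(10, 14) + l(m, (-5)³) = 0 + (-3 + (-5)³) = 0 + (-3 - 125) = 0 - 128 = -128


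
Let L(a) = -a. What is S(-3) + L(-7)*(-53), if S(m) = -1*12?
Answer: -383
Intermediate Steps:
S(m) = -12
S(-3) + L(-7)*(-53) = -12 - 1*(-7)*(-53) = -12 + 7*(-53) = -12 - 371 = -383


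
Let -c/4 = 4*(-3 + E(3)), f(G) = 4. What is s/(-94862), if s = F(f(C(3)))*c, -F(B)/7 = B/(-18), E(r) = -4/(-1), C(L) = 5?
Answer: 112/426879 ≈ 0.00026237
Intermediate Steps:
E(r) = 4 (E(r) = -4*(-1) = 4)
F(B) = 7*B/18 (F(B) = -7*B/(-18) = -7*B*(-1)/18 = -(-7)*B/18 = 7*B/18)
c = -16 (c = -16*(-3 + 4) = -16 ≈ -16.000)
s = -224/9 (s = ((7/18)*4)*(-16) = (14/9)*(-16) = -224/9 ≈ -24.889)
s/(-94862) = -224/9/(-94862) = -224/9*(-1/94862) = 112/426879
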